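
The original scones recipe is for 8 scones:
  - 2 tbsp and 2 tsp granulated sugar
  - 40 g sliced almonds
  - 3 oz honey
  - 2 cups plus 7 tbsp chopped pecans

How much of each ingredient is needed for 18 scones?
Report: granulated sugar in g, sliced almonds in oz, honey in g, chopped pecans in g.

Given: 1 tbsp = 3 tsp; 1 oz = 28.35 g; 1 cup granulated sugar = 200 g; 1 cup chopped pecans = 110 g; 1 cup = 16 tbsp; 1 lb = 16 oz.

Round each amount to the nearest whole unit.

Scaling factor: 18/8 = 9/4 = 2.25.
granulated sugar: (2 tbsp + 2 tsp = 8/3 tbsp) × 9/4 ÷ 16 tbsp/cup × 200 g/cup = 75 g
sliced almonds: 40 g × 9/4 ÷ 28.35 g/oz ≈ 3 oz
honey: 3 oz × 9/4 × 28.35 g/oz ≈ 191 g
chopped pecans: (2 cup + 7 tbsp = 2.4375 cup) × 9/4 × 110 g/cup ≈ 603 g

granulated sugar: 75 g; sliced almonds: 3 oz; honey: 191 g; chopped pecans: 603 g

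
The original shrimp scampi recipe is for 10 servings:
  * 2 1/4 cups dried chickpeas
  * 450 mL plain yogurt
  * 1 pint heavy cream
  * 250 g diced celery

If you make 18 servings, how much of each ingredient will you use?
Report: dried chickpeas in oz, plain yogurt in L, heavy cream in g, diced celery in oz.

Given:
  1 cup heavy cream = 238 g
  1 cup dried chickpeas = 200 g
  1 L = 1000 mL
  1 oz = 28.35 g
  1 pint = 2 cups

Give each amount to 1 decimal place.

Scaling factor: 18/10 = 9/5 = 1.8.
dried chickpeas: 2.25 cup × 9/5 × 200 g/cup ÷ 28.35 g/oz ≈ 28.6 oz
plain yogurt: 450 mL × 9/5 ÷ 1000 mL/L ≈ 0.8 L
heavy cream: 1 pint × 9/5 × 2 cup/pint × 238 g/cup = 856.8 g
diced celery: 250 g × 9/5 ÷ 28.35 g/oz ≈ 15.9 oz

dried chickpeas: 28.6 oz; plain yogurt: 0.8 L; heavy cream: 856.8 g; diced celery: 15.9 oz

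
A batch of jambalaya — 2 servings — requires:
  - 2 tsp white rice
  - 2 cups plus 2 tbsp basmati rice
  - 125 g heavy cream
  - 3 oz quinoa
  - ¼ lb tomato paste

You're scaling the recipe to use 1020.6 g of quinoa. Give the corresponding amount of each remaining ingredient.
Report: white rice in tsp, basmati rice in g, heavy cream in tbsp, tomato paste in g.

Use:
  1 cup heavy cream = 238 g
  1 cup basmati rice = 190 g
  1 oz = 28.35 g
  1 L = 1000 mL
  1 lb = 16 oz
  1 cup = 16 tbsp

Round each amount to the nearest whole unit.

white rice: 24 tsp; basmati rice: 4845 g; heavy cream: 101 tbsp; tomato paste: 1361 g

The original recipe has 85.05 g of quinoa, so the scaling factor is 1020.6 ÷ 85.05 = 12.
white rice: 2 tsp × 12 = 24 tsp
basmati rice: (2 cup + 2 tbsp = 2.125 cup) × 12 × 190 g/cup = 4845 g
heavy cream: 125 g × 12 ÷ 238 g/cup × 16 tbsp/cup ≈ 101 tbsp
tomato paste: 0.25 lb × 12 × 16 oz/lb × 28.35 g/oz ≈ 1361 g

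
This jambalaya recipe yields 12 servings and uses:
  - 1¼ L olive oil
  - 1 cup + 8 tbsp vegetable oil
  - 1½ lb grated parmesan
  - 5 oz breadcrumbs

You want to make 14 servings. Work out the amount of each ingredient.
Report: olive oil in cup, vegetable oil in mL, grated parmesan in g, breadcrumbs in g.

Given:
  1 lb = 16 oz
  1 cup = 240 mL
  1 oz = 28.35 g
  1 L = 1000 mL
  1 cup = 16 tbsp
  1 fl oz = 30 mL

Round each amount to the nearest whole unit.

Scaling factor: 14/12 = 7/6.
olive oil: 1.25 L × 7/6 × 1000 mL/L ÷ 240 mL/cup ≈ 6 cup
vegetable oil: (1 cup + 8 tbsp = 1.5 cup) × 7/6 × 240 mL/cup = 420 mL
grated parmesan: 1.5 lb × 7/6 × 16 oz/lb × 28.35 g/oz ≈ 794 g
breadcrumbs: 5 oz × 7/6 × 28.35 g/oz ≈ 165 g

olive oil: 6 cup; vegetable oil: 420 mL; grated parmesan: 794 g; breadcrumbs: 165 g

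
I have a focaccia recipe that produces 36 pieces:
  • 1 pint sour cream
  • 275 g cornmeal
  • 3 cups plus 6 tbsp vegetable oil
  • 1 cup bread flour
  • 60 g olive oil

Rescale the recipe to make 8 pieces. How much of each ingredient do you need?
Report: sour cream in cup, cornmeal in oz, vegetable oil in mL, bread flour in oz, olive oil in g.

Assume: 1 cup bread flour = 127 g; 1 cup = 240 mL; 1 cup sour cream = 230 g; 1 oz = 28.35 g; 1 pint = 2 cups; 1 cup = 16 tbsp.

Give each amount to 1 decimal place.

Scaling factor: 8/36 = 2/9.
sour cream: 1 pint × 2/9 × 2 cup/pint ≈ 0.4 cup
cornmeal: 275 g × 2/9 ÷ 28.35 g/oz ≈ 2.2 oz
vegetable oil: (3 cup + 6 tbsp = 3.375 cup) × 2/9 × 240 mL/cup = 180.0 mL
bread flour: 1 cup × 2/9 × 127 g/cup ÷ 28.35 g/oz ≈ 1.0 oz
olive oil: 60 g × 2/9 ≈ 13.3 g

sour cream: 0.4 cup; cornmeal: 2.2 oz; vegetable oil: 180.0 mL; bread flour: 1.0 oz; olive oil: 13.3 g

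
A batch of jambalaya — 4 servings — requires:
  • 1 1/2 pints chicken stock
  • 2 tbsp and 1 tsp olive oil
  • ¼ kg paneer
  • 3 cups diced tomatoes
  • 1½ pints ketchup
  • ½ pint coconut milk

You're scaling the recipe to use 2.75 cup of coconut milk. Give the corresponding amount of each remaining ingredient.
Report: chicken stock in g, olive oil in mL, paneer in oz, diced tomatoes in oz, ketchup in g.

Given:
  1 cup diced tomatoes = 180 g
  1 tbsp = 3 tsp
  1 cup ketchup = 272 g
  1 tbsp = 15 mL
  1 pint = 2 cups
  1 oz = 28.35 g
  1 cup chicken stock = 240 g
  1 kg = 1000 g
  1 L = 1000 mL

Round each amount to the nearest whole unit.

chicken stock: 1980 g; olive oil: 96 mL; paneer: 24 oz; diced tomatoes: 52 oz; ketchup: 2244 g

The original recipe has 1 cup of coconut milk, so the scaling factor is 2.75 ÷ 1 = 11/4 = 2.75.
chicken stock: 1.5 pint × 11/4 × 2 cup/pint × 240 g/cup = 1980 g
olive oil: (2 tbsp + 1 tsp = 7/3 tbsp) × 11/4 × 15 mL/tbsp ≈ 96 mL
paneer: 0.25 kg × 11/4 × 1000 g/kg ÷ 28.35 g/oz ≈ 24 oz
diced tomatoes: 3 cup × 11/4 × 180 g/cup ÷ 28.35 g/oz ≈ 52 oz
ketchup: 1.5 pint × 11/4 × 2 cup/pint × 272 g/cup = 2244 g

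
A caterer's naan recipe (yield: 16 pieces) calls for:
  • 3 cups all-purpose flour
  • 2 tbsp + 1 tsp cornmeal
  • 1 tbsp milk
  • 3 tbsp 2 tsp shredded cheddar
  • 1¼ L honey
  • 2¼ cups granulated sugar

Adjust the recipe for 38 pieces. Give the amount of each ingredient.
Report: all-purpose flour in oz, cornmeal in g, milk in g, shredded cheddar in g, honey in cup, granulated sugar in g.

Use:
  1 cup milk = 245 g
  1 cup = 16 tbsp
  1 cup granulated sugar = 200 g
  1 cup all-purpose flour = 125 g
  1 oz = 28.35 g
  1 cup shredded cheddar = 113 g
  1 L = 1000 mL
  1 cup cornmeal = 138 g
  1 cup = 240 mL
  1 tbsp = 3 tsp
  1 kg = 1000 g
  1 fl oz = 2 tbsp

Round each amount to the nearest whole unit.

Scaling factor: 38/16 = 19/8 = 2.375.
all-purpose flour: 3 cup × 19/8 × 125 g/cup ÷ 28.35 g/oz ≈ 31 oz
cornmeal: (2 tbsp + 1 tsp = 7/3 tbsp) × 19/8 ÷ 16 tbsp/cup × 138 g/cup ≈ 48 g
milk: 1 tbsp × 19/8 ÷ 16 tbsp/cup × 245 g/cup ≈ 36 g
shredded cheddar: (3 tbsp + 2 tsp = 11/3 tbsp) × 19/8 ÷ 16 tbsp/cup × 113 g/cup ≈ 62 g
honey: 1.25 L × 19/8 × 1000 mL/L ÷ 240 mL/cup ≈ 12 cup
granulated sugar: 2.25 cup × 19/8 × 200 g/cup ≈ 1069 g

all-purpose flour: 31 oz; cornmeal: 48 g; milk: 36 g; shredded cheddar: 62 g; honey: 12 cup; granulated sugar: 1069 g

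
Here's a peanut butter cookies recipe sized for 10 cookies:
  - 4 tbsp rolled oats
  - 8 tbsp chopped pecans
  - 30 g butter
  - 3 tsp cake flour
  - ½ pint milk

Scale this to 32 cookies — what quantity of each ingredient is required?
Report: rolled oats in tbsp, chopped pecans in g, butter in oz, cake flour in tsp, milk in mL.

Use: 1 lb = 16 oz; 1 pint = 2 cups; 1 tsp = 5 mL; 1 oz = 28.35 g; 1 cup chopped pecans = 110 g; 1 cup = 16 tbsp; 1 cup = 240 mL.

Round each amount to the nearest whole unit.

rolled oats: 13 tbsp; chopped pecans: 176 g; butter: 3 oz; cake flour: 10 tsp; milk: 768 mL

Scaling factor: 32/10 = 16/5 = 3.2.
rolled oats: 4 tbsp × 16/5 ≈ 13 tbsp
chopped pecans: 8 tbsp × 16/5 ÷ 16 tbsp/cup × 110 g/cup = 176 g
butter: 30 g × 16/5 ÷ 28.35 g/oz ≈ 3 oz
cake flour: 3 tsp × 16/5 ≈ 10 tsp
milk: 0.5 pint × 16/5 × 2 cup/pint × 240 mL/cup = 768 mL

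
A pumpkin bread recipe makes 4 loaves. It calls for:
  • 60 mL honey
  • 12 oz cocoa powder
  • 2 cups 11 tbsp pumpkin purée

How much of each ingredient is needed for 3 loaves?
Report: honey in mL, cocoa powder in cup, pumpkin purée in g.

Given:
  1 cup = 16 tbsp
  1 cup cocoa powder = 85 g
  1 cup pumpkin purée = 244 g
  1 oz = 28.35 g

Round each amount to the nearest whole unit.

honey: 45 mL; cocoa powder: 3 cup; pumpkin purée: 492 g

Scaling factor: 3/4 = 0.75.
honey: 60 mL × 3/4 = 45 mL
cocoa powder: 12 oz × 3/4 × 28.35 g/oz ÷ 85 g/cup ≈ 3 cup
pumpkin purée: (2 cup + 11 tbsp = 2.6875 cup) × 3/4 × 244 g/cup ≈ 492 g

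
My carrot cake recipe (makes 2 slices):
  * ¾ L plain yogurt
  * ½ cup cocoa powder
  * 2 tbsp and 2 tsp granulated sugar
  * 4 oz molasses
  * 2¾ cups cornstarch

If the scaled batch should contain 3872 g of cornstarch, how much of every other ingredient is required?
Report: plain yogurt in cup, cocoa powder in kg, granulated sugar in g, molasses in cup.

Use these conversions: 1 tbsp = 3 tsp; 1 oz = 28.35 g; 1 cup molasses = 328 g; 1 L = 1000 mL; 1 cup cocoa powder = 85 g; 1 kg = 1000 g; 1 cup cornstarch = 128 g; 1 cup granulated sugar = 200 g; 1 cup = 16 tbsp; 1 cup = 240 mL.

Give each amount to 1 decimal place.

The original recipe has 352 g of cornstarch, so the scaling factor is 3872 ÷ 352 = 11.
plain yogurt: 0.75 L × 11 × 1000 mL/L ÷ 240 mL/cup ≈ 34.4 cup
cocoa powder: 0.5 cup × 11 × 85 g/cup ÷ 1000 g/kg ≈ 0.5 kg
granulated sugar: (2 tbsp + 2 tsp = 8/3 tbsp) × 11 ÷ 16 tbsp/cup × 200 g/cup ≈ 366.7 g
molasses: 4 oz × 11 × 28.35 g/oz ÷ 328 g/cup ≈ 3.8 cup

plain yogurt: 34.4 cup; cocoa powder: 0.5 kg; granulated sugar: 366.7 g; molasses: 3.8 cup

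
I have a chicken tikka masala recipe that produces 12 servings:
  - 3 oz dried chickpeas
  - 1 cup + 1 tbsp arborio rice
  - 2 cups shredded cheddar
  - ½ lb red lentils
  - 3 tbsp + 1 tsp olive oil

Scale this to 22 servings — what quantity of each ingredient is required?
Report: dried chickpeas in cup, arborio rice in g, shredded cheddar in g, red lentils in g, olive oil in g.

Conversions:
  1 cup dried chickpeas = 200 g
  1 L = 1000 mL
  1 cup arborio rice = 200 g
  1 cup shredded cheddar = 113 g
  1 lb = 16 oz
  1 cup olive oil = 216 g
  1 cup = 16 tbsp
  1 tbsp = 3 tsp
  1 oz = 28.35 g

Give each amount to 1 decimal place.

dried chickpeas: 0.8 cup; arborio rice: 389.6 g; shredded cheddar: 414.3 g; red lentils: 415.8 g; olive oil: 82.5 g

Scaling factor: 22/12 = 11/6.
dried chickpeas: 3 oz × 11/6 × 28.35 g/oz ÷ 200 g/cup ≈ 0.8 cup
arborio rice: (1 cup + 1 tbsp = 1.0625 cup) × 11/6 × 200 g/cup ≈ 389.6 g
shredded cheddar: 2 cup × 11/6 × 113 g/cup ≈ 414.3 g
red lentils: 0.5 lb × 11/6 × 16 oz/lb × 28.35 g/oz = 415.8 g
olive oil: (3 tbsp + 1 tsp = 10/3 tbsp) × 11/6 ÷ 16 tbsp/cup × 216 g/cup = 82.5 g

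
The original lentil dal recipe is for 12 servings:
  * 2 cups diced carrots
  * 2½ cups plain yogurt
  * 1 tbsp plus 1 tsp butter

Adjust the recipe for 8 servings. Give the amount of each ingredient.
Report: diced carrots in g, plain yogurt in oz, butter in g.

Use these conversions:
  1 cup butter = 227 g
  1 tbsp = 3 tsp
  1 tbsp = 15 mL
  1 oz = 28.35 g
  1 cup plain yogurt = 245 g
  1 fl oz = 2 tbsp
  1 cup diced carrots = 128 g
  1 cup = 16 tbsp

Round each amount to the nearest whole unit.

Scaling factor: 8/12 = 2/3.
diced carrots: 2 cup × 2/3 × 128 g/cup ≈ 171 g
plain yogurt: 2.5 cup × 2/3 × 245 g/cup ÷ 28.35 g/oz ≈ 14 oz
butter: (1 tbsp + 1 tsp = 4/3 tbsp) × 2/3 ÷ 16 tbsp/cup × 227 g/cup ≈ 13 g

diced carrots: 171 g; plain yogurt: 14 oz; butter: 13 g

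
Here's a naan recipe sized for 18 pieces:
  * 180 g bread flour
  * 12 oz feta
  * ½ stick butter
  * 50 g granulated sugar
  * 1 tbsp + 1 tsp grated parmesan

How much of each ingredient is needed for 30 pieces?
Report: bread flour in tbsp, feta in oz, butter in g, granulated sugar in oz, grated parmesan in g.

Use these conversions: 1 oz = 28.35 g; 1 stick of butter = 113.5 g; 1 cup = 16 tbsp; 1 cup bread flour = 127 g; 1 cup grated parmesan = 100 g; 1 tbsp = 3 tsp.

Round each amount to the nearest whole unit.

bread flour: 38 tbsp; feta: 20 oz; butter: 95 g; granulated sugar: 3 oz; grated parmesan: 14 g

Scaling factor: 30/18 = 5/3.
bread flour: 180 g × 5/3 ÷ 127 g/cup × 16 tbsp/cup ≈ 38 tbsp
feta: 12 oz × 5/3 = 20 oz
butter: 0.5 stick × 5/3 × 113.5 g/stick ≈ 95 g
granulated sugar: 50 g × 5/3 ÷ 28.35 g/oz ≈ 3 oz
grated parmesan: (1 tbsp + 1 tsp = 4/3 tbsp) × 5/3 ÷ 16 tbsp/cup × 100 g/cup ≈ 14 g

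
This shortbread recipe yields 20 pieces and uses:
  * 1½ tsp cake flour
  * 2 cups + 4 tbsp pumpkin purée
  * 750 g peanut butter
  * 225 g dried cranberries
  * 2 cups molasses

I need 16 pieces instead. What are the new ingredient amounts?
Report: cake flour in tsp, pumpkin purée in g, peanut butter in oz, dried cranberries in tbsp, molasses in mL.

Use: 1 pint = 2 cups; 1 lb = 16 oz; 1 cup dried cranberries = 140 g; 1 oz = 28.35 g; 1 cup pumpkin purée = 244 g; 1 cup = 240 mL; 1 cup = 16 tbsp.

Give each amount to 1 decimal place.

cake flour: 1.2 tsp; pumpkin purée: 439.2 g; peanut butter: 21.2 oz; dried cranberries: 20.6 tbsp; molasses: 384.0 mL

Scaling factor: 16/20 = 4/5 = 0.8.
cake flour: 1.5 tsp × 4/5 = 1.2 tsp
pumpkin purée: (2 cup + 4 tbsp = 2.25 cup) × 4/5 × 244 g/cup = 439.2 g
peanut butter: 750 g × 4/5 ÷ 28.35 g/oz ≈ 21.2 oz
dried cranberries: 225 g × 4/5 ÷ 140 g/cup × 16 tbsp/cup ≈ 20.6 tbsp
molasses: 2 cup × 4/5 × 240 mL/cup = 384.0 mL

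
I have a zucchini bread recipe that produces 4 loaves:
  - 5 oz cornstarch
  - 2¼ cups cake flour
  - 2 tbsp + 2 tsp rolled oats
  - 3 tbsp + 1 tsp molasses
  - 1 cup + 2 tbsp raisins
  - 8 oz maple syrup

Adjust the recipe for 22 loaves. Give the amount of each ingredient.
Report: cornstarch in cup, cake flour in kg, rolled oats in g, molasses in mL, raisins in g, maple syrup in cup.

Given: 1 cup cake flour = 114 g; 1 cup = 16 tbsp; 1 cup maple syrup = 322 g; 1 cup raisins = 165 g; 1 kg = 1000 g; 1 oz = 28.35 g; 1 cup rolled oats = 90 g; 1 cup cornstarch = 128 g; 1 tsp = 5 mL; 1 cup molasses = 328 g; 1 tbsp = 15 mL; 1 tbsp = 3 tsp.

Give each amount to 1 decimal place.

Scaling factor: 22/4 = 11/2 = 5.5.
cornstarch: 5 oz × 11/2 × 28.35 g/oz ÷ 128 g/cup ≈ 6.1 cup
cake flour: 2.25 cup × 11/2 × 114 g/cup ÷ 1000 g/kg ≈ 1.4 kg
rolled oats: (2 tbsp + 2 tsp = 8/3 tbsp) × 11/2 ÷ 16 tbsp/cup × 90 g/cup = 82.5 g
molasses: (3 tbsp + 1 tsp = 10/3 tbsp) × 11/2 × 15 mL/tbsp = 275.0 mL
raisins: (1 cup + 2 tbsp = 1.125 cup) × 11/2 × 165 g/cup ≈ 1020.9 g
maple syrup: 8 oz × 11/2 × 28.35 g/oz ÷ 322 g/cup ≈ 3.9 cup

cornstarch: 6.1 cup; cake flour: 1.4 kg; rolled oats: 82.5 g; molasses: 275.0 mL; raisins: 1020.9 g; maple syrup: 3.9 cup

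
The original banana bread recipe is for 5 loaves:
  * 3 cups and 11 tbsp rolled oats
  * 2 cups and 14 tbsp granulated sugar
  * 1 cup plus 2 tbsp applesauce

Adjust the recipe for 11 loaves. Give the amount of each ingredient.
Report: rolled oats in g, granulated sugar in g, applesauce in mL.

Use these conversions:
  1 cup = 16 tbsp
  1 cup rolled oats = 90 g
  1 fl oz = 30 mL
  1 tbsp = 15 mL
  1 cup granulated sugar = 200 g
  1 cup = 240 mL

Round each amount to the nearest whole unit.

Scaling factor: 11/5 = 2.2.
rolled oats: (3 cup + 11 tbsp = 3.6875 cup) × 11/5 × 90 g/cup ≈ 730 g
granulated sugar: (2 cup + 14 tbsp = 2.875 cup) × 11/5 × 200 g/cup = 1265 g
applesauce: (1 cup + 2 tbsp = 1.125 cup) × 11/5 × 240 mL/cup = 594 mL

rolled oats: 730 g; granulated sugar: 1265 g; applesauce: 594 mL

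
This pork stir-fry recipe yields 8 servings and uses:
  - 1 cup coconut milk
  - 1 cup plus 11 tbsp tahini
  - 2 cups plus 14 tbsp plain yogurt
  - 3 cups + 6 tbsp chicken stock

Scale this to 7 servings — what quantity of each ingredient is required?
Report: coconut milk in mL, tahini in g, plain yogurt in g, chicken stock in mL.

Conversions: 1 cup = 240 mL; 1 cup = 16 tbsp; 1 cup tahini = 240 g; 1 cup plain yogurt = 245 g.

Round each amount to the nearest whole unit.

coconut milk: 210 mL; tahini: 354 g; plain yogurt: 616 g; chicken stock: 709 mL

Scaling factor: 7/8 = 0.875.
coconut milk: 1 cup × 7/8 × 240 mL/cup = 210 mL
tahini: (1 cup + 11 tbsp = 1.6875 cup) × 7/8 × 240 g/cup ≈ 354 g
plain yogurt: (2 cup + 14 tbsp = 2.875 cup) × 7/8 × 245 g/cup ≈ 616 g
chicken stock: (3 cup + 6 tbsp = 3.375 cup) × 7/8 × 240 mL/cup ≈ 709 mL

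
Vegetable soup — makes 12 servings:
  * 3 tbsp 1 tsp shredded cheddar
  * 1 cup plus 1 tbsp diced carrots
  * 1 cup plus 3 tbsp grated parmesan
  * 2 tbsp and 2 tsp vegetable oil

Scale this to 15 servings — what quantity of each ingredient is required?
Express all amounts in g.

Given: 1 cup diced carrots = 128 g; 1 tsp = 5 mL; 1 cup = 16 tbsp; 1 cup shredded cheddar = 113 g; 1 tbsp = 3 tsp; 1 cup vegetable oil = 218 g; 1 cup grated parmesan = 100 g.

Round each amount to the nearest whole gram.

shredded cheddar: 29 g; diced carrots: 170 g; grated parmesan: 148 g; vegetable oil: 45 g

Scaling factor: 15/12 = 5/4 = 1.25.
shredded cheddar: (3 tbsp + 1 tsp = 10/3 tbsp) × 5/4 ÷ 16 tbsp/cup × 113 g/cup ≈ 29 g
diced carrots: (1 cup + 1 tbsp = 1.0625 cup) × 5/4 × 128 g/cup = 170 g
grated parmesan: (1 cup + 3 tbsp = 1.1875 cup) × 5/4 × 100 g/cup ≈ 148 g
vegetable oil: (2 tbsp + 2 tsp = 8/3 tbsp) × 5/4 ÷ 16 tbsp/cup × 218 g/cup ≈ 45 g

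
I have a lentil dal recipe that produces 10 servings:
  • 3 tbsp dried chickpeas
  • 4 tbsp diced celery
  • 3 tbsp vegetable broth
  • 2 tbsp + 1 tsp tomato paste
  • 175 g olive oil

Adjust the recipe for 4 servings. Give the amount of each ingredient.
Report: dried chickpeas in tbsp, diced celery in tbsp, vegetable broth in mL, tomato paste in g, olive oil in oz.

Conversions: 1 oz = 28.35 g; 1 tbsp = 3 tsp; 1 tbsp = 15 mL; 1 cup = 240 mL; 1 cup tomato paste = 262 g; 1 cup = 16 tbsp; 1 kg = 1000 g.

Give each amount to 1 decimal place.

dried chickpeas: 1.2 tbsp; diced celery: 1.6 tbsp; vegetable broth: 18.0 mL; tomato paste: 15.3 g; olive oil: 2.5 oz

Scaling factor: 4/10 = 2/5 = 0.4.
dried chickpeas: 3 tbsp × 2/5 = 1.2 tbsp
diced celery: 4 tbsp × 2/5 = 1.6 tbsp
vegetable broth: 3 tbsp × 2/5 × 15 mL/tbsp = 18.0 mL
tomato paste: (2 tbsp + 1 tsp = 7/3 tbsp) × 2/5 ÷ 16 tbsp/cup × 262 g/cup ≈ 15.3 g
olive oil: 175 g × 2/5 ÷ 28.35 g/oz ≈ 2.5 oz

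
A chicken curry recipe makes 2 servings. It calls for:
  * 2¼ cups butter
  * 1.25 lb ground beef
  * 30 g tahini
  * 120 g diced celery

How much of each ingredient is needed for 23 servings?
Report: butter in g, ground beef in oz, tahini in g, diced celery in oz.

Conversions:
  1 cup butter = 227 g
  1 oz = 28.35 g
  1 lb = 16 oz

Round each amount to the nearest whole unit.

butter: 5874 g; ground beef: 230 oz; tahini: 345 g; diced celery: 49 oz

Scaling factor: 23/2 = 11.5.
butter: 2.25 cup × 23/2 × 227 g/cup ≈ 5874 g
ground beef: 1.25 lb × 23/2 × 16 oz/lb = 230 oz
tahini: 30 g × 23/2 = 345 g
diced celery: 120 g × 23/2 ÷ 28.35 g/oz ≈ 49 oz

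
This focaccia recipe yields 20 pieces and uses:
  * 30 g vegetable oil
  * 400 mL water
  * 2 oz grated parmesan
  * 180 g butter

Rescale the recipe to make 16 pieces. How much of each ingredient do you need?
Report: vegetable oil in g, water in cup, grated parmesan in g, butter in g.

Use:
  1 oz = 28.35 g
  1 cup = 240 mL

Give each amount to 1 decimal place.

Scaling factor: 16/20 = 4/5 = 0.8.
vegetable oil: 30 g × 4/5 = 24.0 g
water: 400 mL × 4/5 ÷ 240 mL/cup ≈ 1.3 cup
grated parmesan: 2 oz × 4/5 × 28.35 g/oz ≈ 45.4 g
butter: 180 g × 4/5 = 144.0 g

vegetable oil: 24.0 g; water: 1.3 cup; grated parmesan: 45.4 g; butter: 144.0 g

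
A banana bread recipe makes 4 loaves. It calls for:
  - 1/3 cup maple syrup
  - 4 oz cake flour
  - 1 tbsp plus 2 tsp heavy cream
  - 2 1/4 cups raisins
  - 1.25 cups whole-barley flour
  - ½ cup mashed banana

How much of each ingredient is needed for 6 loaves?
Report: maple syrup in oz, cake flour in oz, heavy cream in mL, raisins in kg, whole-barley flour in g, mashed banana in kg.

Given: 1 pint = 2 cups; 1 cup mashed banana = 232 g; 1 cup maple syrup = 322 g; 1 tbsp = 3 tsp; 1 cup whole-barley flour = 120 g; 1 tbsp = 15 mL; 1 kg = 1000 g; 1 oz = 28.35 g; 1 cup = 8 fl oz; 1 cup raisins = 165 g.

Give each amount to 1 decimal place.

Scaling factor: 6/4 = 3/2 = 1.5.
maple syrup: 1/3 cup × 3/2 × 322 g/cup ÷ 28.35 g/oz ≈ 5.7 oz
cake flour: 4 oz × 3/2 = 6.0 oz
heavy cream: (1 tbsp + 2 tsp = 5/3 tbsp) × 3/2 × 15 mL/tbsp = 37.5 mL
raisins: 2.25 cup × 3/2 × 165 g/cup ÷ 1000 g/kg ≈ 0.6 kg
whole-barley flour: 1.25 cup × 3/2 × 120 g/cup = 225.0 g
mashed banana: 0.5 cup × 3/2 × 232 g/cup ÷ 1000 g/kg ≈ 0.2 kg

maple syrup: 5.7 oz; cake flour: 6.0 oz; heavy cream: 37.5 mL; raisins: 0.6 kg; whole-barley flour: 225.0 g; mashed banana: 0.2 kg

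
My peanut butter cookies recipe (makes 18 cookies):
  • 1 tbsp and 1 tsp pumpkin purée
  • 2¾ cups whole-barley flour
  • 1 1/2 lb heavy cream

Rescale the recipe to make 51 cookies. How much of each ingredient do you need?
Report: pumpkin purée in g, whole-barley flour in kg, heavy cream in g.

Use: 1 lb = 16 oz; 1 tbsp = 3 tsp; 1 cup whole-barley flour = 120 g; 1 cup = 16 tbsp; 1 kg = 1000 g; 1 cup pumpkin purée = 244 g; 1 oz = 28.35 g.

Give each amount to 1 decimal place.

Scaling factor: 51/18 = 17/6.
pumpkin purée: (1 tbsp + 1 tsp = 4/3 tbsp) × 17/6 ÷ 16 tbsp/cup × 244 g/cup ≈ 57.6 g
whole-barley flour: 2.75 cup × 17/6 × 120 g/cup ÷ 1000 g/kg ≈ 0.9 kg
heavy cream: 1.5 lb × 17/6 × 16 oz/lb × 28.35 g/oz = 1927.8 g

pumpkin purée: 57.6 g; whole-barley flour: 0.9 kg; heavy cream: 1927.8 g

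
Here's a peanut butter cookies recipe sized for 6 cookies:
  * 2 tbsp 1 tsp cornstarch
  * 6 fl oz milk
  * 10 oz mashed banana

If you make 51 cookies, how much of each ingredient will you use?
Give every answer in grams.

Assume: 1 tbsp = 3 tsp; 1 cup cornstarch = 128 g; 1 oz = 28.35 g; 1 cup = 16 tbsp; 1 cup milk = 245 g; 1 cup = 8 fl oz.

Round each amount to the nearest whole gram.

Scaling factor: 51/6 = 17/2 = 8.5.
cornstarch: (2 tbsp + 1 tsp = 7/3 tbsp) × 17/2 ÷ 16 tbsp/cup × 128 g/cup ≈ 159 g
milk: 6 fl oz × 17/2 ÷ 8 fl oz/cup × 245 g/cup ≈ 1562 g
mashed banana: 10 oz × 17/2 × 28.35 g/oz ≈ 2410 g

cornstarch: 159 g; milk: 1562 g; mashed banana: 2410 g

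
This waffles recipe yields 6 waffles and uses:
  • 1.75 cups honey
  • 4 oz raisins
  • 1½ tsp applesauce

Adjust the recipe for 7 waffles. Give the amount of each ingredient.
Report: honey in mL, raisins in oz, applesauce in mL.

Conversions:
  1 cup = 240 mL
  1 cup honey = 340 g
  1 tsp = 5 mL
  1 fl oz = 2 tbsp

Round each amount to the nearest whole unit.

Scaling factor: 7/6.
honey: 1.75 cup × 7/6 × 240 mL/cup = 490 mL
raisins: 4 oz × 7/6 ≈ 5 oz
applesauce: 1.5 tsp × 7/6 × 5 mL/tsp ≈ 9 mL

honey: 490 mL; raisins: 5 oz; applesauce: 9 mL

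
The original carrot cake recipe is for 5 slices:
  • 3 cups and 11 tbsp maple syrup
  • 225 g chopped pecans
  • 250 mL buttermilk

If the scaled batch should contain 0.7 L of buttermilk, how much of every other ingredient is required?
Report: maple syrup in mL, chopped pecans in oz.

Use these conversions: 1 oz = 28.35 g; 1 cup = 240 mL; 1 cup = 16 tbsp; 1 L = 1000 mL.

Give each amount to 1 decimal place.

maple syrup: 2478.0 mL; chopped pecans: 22.2 oz

The original recipe has 0.25 L of buttermilk, so the scaling factor is 0.7 ÷ 0.25 = 14/5 = 2.8.
maple syrup: (3 cup + 11 tbsp = 3.6875 cup) × 14/5 × 240 mL/cup = 2478.0 mL
chopped pecans: 225 g × 14/5 ÷ 28.35 g/oz ≈ 22.2 oz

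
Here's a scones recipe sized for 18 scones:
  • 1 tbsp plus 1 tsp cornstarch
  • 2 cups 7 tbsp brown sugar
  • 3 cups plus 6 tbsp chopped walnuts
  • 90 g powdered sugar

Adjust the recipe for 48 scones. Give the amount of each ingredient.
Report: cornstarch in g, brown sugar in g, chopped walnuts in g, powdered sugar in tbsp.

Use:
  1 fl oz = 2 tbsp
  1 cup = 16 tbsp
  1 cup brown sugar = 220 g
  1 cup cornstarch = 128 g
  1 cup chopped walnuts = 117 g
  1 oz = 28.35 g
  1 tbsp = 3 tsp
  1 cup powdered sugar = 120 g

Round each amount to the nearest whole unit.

cornstarch: 28 g; brown sugar: 1430 g; chopped walnuts: 1053 g; powdered sugar: 32 tbsp

Scaling factor: 48/18 = 8/3.
cornstarch: (1 tbsp + 1 tsp = 4/3 tbsp) × 8/3 ÷ 16 tbsp/cup × 128 g/cup ≈ 28 g
brown sugar: (2 cup + 7 tbsp = 2.4375 cup) × 8/3 × 220 g/cup = 1430 g
chopped walnuts: (3 cup + 6 tbsp = 3.375 cup) × 8/3 × 117 g/cup = 1053 g
powdered sugar: 90 g × 8/3 ÷ 120 g/cup × 16 tbsp/cup = 32 tbsp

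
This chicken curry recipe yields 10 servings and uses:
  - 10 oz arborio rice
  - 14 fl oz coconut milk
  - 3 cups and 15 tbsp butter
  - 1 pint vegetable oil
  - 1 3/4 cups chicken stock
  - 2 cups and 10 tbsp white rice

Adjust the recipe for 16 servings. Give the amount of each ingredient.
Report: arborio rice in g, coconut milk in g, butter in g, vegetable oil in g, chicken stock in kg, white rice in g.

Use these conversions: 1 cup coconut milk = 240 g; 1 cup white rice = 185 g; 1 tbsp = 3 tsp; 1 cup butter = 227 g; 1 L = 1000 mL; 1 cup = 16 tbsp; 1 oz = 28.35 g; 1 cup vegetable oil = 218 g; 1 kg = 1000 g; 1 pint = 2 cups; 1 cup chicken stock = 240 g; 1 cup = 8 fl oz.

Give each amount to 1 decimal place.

Scaling factor: 16/10 = 8/5 = 1.6.
arborio rice: 10 oz × 8/5 × 28.35 g/oz = 453.6 g
coconut milk: 14 fl oz × 8/5 ÷ 8 fl oz/cup × 240 g/cup = 672.0 g
butter: (3 cup + 15 tbsp = 3.9375 cup) × 8/5 × 227 g/cup = 1430.1 g
vegetable oil: 1 pint × 8/5 × 2 cup/pint × 218 g/cup = 697.6 g
chicken stock: 1.75 cup × 8/5 × 240 g/cup ÷ 1000 g/kg ≈ 0.7 kg
white rice: (2 cup + 10 tbsp = 2.625 cup) × 8/5 × 185 g/cup = 777.0 g

arborio rice: 453.6 g; coconut milk: 672.0 g; butter: 1430.1 g; vegetable oil: 697.6 g; chicken stock: 0.7 kg; white rice: 777.0 g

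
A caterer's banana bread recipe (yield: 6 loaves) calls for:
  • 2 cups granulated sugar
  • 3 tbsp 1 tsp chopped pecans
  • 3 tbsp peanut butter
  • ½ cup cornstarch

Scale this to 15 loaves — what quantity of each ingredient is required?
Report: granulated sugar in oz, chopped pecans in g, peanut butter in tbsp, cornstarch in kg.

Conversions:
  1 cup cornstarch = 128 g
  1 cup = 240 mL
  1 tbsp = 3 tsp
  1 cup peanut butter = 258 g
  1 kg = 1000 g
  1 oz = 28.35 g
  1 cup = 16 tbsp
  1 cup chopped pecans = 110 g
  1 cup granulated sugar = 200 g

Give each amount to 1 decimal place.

Scaling factor: 15/6 = 5/2 = 2.5.
granulated sugar: 2 cup × 5/2 × 200 g/cup ÷ 28.35 g/oz ≈ 35.3 oz
chopped pecans: (3 tbsp + 1 tsp = 10/3 tbsp) × 5/2 ÷ 16 tbsp/cup × 110 g/cup ≈ 57.3 g
peanut butter: 3 tbsp × 5/2 = 7.5 tbsp
cornstarch: 0.5 cup × 5/2 × 128 g/cup ÷ 1000 g/kg ≈ 0.2 kg

granulated sugar: 35.3 oz; chopped pecans: 57.3 g; peanut butter: 7.5 tbsp; cornstarch: 0.2 kg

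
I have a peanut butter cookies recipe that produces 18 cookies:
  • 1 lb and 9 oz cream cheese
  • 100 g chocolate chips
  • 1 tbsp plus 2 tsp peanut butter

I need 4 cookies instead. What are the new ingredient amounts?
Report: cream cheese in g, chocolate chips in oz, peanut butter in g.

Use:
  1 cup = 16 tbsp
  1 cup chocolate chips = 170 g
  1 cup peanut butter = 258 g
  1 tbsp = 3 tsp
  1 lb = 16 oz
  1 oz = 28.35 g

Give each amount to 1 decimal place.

Scaling factor: 4/18 = 2/9.
cream cheese: (1 lb + 9 oz = 1.5625 lb) × 2/9 × 16 oz/lb × 28.35 g/oz = 157.5 g
chocolate chips: 100 g × 2/9 ÷ 28.35 g/oz ≈ 0.8 oz
peanut butter: (1 tbsp + 2 tsp = 5/3 tbsp) × 2/9 ÷ 16 tbsp/cup × 258 g/cup ≈ 6.0 g

cream cheese: 157.5 g; chocolate chips: 0.8 oz; peanut butter: 6.0 g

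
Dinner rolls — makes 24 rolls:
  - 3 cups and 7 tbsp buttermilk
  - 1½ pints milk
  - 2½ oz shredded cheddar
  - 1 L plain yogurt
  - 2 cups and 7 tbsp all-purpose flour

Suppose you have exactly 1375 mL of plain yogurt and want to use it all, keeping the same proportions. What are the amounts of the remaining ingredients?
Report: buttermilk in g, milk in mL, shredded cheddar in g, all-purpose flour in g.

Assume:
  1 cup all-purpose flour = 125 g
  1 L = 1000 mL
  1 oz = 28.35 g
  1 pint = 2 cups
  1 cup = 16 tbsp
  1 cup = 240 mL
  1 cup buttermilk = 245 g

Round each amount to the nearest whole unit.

The original recipe has 1000 mL of plain yogurt, so the scaling factor is 1375 ÷ 1000 = 11/8 = 1.375.
buttermilk: (3 cup + 7 tbsp = 3.4375 cup) × 11/8 × 245 g/cup ≈ 1158 g
milk: 1.5 pint × 11/8 × 2 cup/pint × 240 mL/cup = 990 mL
shredded cheddar: 2.5 oz × 11/8 × 28.35 g/oz ≈ 97 g
all-purpose flour: (2 cup + 7 tbsp = 2.4375 cup) × 11/8 × 125 g/cup ≈ 419 g

buttermilk: 1158 g; milk: 990 mL; shredded cheddar: 97 g; all-purpose flour: 419 g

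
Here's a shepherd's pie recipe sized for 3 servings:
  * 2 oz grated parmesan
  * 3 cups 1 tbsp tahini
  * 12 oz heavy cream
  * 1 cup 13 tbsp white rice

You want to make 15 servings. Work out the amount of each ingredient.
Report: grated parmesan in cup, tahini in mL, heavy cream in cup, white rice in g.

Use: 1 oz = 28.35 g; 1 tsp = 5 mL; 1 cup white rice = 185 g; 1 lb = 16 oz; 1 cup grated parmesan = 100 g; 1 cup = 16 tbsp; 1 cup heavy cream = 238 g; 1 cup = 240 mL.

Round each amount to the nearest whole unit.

Scaling factor: 15/3 = 5.
grated parmesan: 2 oz × 5 × 28.35 g/oz ÷ 100 g/cup ≈ 3 cup
tahini: (3 cup + 1 tbsp = 3.0625 cup) × 5 × 240 mL/cup = 3675 mL
heavy cream: 12 oz × 5 × 28.35 g/oz ÷ 238 g/cup ≈ 7 cup
white rice: (1 cup + 13 tbsp = 1.8125 cup) × 5 × 185 g/cup ≈ 1677 g

grated parmesan: 3 cup; tahini: 3675 mL; heavy cream: 7 cup; white rice: 1677 g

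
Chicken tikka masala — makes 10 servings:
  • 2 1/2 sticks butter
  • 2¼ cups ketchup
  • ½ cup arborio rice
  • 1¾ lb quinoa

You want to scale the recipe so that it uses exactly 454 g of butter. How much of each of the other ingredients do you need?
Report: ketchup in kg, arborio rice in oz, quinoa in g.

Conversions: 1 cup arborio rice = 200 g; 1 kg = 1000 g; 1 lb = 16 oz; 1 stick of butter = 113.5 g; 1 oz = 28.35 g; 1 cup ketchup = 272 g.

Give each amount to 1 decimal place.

The original recipe has 283.75 g of butter, so the scaling factor is 454 ÷ 283.75 = 8/5 = 1.6.
ketchup: 2.25 cup × 8/5 × 272 g/cup ÷ 1000 g/kg ≈ 1.0 kg
arborio rice: 0.5 cup × 8/5 × 200 g/cup ÷ 28.35 g/oz ≈ 5.6 oz
quinoa: 1.75 lb × 8/5 × 16 oz/lb × 28.35 g/oz ≈ 1270.1 g

ketchup: 1.0 kg; arborio rice: 5.6 oz; quinoa: 1270.1 g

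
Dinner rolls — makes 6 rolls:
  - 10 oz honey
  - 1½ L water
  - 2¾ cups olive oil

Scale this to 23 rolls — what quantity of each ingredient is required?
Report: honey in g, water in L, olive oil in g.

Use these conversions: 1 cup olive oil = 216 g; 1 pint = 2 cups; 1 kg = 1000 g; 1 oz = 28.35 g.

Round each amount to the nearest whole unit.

Scaling factor: 23/6.
honey: 10 oz × 23/6 × 28.35 g/oz ≈ 1087 g
water: 1.5 L × 23/6 ≈ 6 L
olive oil: 2.75 cup × 23/6 × 216 g/cup = 2277 g

honey: 1087 g; water: 6 L; olive oil: 2277 g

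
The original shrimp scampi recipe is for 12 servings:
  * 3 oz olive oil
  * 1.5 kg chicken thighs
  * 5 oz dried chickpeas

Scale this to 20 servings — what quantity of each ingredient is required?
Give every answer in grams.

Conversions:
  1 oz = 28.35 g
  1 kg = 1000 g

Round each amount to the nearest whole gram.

olive oil: 142 g; chicken thighs: 2500 g; dried chickpeas: 236 g

Scaling factor: 20/12 = 5/3.
olive oil: 3 oz × 5/3 × 28.35 g/oz ≈ 142 g
chicken thighs: 1.5 kg × 5/3 × 1000 g/kg = 2500 g
dried chickpeas: 5 oz × 5/3 × 28.35 g/oz ≈ 236 g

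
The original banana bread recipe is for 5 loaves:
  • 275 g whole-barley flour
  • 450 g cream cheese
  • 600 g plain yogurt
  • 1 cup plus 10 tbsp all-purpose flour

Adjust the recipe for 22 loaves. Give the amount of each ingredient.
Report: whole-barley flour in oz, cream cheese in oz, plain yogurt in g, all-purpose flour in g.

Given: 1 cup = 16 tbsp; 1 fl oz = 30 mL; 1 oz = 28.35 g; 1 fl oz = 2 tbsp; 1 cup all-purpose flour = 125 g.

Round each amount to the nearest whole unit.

Scaling factor: 22/5 = 4.4.
whole-barley flour: 275 g × 22/5 ÷ 28.35 g/oz ≈ 43 oz
cream cheese: 450 g × 22/5 ÷ 28.35 g/oz ≈ 70 oz
plain yogurt: 600 g × 22/5 = 2640 g
all-purpose flour: (1 cup + 10 tbsp = 1.625 cup) × 22/5 × 125 g/cup ≈ 894 g

whole-barley flour: 43 oz; cream cheese: 70 oz; plain yogurt: 2640 g; all-purpose flour: 894 g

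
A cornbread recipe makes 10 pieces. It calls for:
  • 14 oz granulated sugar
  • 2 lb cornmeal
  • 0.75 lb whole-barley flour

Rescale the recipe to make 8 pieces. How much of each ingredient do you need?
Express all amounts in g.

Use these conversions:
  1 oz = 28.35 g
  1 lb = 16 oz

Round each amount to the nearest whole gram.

granulated sugar: 318 g; cornmeal: 726 g; whole-barley flour: 272 g

Scaling factor: 8/10 = 4/5 = 0.8.
granulated sugar: 14 oz × 4/5 × 28.35 g/oz ≈ 318 g
cornmeal: 2 lb × 4/5 × 16 oz/lb × 28.35 g/oz ≈ 726 g
whole-barley flour: 0.75 lb × 4/5 × 16 oz/lb × 28.35 g/oz ≈ 272 g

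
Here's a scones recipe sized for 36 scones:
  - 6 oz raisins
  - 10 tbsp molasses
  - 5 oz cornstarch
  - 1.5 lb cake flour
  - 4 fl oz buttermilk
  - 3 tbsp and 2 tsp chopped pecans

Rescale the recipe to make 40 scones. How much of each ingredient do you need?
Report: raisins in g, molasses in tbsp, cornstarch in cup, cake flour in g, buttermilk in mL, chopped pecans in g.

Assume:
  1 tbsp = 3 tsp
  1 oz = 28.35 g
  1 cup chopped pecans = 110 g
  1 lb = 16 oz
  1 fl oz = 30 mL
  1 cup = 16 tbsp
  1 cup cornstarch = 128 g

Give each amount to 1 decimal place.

raisins: 189.0 g; molasses: 11.1 tbsp; cornstarch: 1.2 cup; cake flour: 756.0 g; buttermilk: 133.3 mL; chopped pecans: 28.0 g

Scaling factor: 40/36 = 10/9.
raisins: 6 oz × 10/9 × 28.35 g/oz = 189.0 g
molasses: 10 tbsp × 10/9 ≈ 11.1 tbsp
cornstarch: 5 oz × 10/9 × 28.35 g/oz ÷ 128 g/cup ≈ 1.2 cup
cake flour: 1.5 lb × 10/9 × 16 oz/lb × 28.35 g/oz = 756.0 g
buttermilk: 4 fl oz × 10/9 × 30 mL/fl oz ≈ 133.3 mL
chopped pecans: (3 tbsp + 2 tsp = 11/3 tbsp) × 10/9 ÷ 16 tbsp/cup × 110 g/cup ≈ 28.0 g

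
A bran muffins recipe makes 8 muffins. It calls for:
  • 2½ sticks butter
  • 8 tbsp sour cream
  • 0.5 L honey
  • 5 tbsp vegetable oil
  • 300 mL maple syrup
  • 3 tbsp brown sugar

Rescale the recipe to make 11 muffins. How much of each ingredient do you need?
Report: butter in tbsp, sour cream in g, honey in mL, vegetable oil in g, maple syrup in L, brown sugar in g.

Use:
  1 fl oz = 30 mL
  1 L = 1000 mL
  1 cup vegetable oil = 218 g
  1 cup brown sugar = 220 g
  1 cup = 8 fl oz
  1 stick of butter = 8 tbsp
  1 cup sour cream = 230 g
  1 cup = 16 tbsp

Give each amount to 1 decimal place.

butter: 27.5 tbsp; sour cream: 158.1 g; honey: 687.5 mL; vegetable oil: 93.7 g; maple syrup: 0.4 L; brown sugar: 56.7 g

Scaling factor: 11/8 = 1.375.
butter: 2.5 stick × 11/8 × 8 tbsp/stick = 27.5 tbsp
sour cream: 8 tbsp × 11/8 ÷ 16 tbsp/cup × 230 g/cup ≈ 158.1 g
honey: 0.5 L × 11/8 × 1000 mL/L = 687.5 mL
vegetable oil: 5 tbsp × 11/8 ÷ 16 tbsp/cup × 218 g/cup ≈ 93.7 g
maple syrup: 300 mL × 11/8 ÷ 1000 mL/L ≈ 0.4 L
brown sugar: 3 tbsp × 11/8 ÷ 16 tbsp/cup × 220 g/cup ≈ 56.7 g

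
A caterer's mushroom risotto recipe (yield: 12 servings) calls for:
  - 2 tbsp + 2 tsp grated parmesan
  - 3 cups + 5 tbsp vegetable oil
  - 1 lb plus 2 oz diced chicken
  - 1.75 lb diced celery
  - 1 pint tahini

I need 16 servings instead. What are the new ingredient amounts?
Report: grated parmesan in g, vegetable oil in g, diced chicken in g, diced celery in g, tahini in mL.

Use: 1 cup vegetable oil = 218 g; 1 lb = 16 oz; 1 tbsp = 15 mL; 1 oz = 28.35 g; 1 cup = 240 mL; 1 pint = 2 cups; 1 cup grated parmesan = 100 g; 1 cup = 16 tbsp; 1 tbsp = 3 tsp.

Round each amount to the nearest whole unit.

grated parmesan: 22 g; vegetable oil: 963 g; diced chicken: 680 g; diced celery: 1058 g; tahini: 640 mL

Scaling factor: 16/12 = 4/3.
grated parmesan: (2 tbsp + 2 tsp = 8/3 tbsp) × 4/3 ÷ 16 tbsp/cup × 100 g/cup ≈ 22 g
vegetable oil: (3 cup + 5 tbsp = 3.3125 cup) × 4/3 × 218 g/cup ≈ 963 g
diced chicken: (1 lb + 2 oz = 1.125 lb) × 4/3 × 16 oz/lb × 28.35 g/oz ≈ 680 g
diced celery: 1.75 lb × 4/3 × 16 oz/lb × 28.35 g/oz ≈ 1058 g
tahini: 1 pint × 4/3 × 2 cup/pint × 240 mL/cup = 640 mL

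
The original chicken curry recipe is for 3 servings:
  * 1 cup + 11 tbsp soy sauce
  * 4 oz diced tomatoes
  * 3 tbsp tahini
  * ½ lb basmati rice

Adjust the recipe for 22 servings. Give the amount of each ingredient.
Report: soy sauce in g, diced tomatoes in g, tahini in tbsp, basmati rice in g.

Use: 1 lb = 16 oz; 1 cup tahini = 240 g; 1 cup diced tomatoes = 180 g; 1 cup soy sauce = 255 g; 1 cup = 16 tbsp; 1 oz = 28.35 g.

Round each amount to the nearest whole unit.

Scaling factor: 22/3.
soy sauce: (1 cup + 11 tbsp = 1.6875 cup) × 22/3 × 255 g/cup ≈ 3156 g
diced tomatoes: 4 oz × 22/3 × 28.35 g/oz ≈ 832 g
tahini: 3 tbsp × 22/3 = 22 tbsp
basmati rice: 0.5 lb × 22/3 × 16 oz/lb × 28.35 g/oz ≈ 1663 g

soy sauce: 3156 g; diced tomatoes: 832 g; tahini: 22 tbsp; basmati rice: 1663 g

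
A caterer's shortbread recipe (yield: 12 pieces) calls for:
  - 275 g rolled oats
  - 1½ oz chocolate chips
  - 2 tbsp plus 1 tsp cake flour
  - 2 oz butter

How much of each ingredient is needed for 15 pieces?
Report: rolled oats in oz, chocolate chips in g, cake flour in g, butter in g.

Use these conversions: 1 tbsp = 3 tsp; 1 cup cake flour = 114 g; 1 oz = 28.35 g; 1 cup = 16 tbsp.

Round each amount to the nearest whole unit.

rolled oats: 12 oz; chocolate chips: 53 g; cake flour: 21 g; butter: 71 g

Scaling factor: 15/12 = 5/4 = 1.25.
rolled oats: 275 g × 5/4 ÷ 28.35 g/oz ≈ 12 oz
chocolate chips: 1.5 oz × 5/4 × 28.35 g/oz ≈ 53 g
cake flour: (2 tbsp + 1 tsp = 7/3 tbsp) × 5/4 ÷ 16 tbsp/cup × 114 g/cup ≈ 21 g
butter: 2 oz × 5/4 × 28.35 g/oz ≈ 71 g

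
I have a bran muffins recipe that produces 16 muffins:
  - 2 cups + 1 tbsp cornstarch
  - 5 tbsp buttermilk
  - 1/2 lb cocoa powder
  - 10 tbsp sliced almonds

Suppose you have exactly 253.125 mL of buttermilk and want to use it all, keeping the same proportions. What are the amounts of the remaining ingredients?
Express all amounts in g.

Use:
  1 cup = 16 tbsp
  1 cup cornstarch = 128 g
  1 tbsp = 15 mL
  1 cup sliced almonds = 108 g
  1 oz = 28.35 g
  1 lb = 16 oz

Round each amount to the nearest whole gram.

The original recipe has 75 mL of buttermilk, so the scaling factor is 253.125 ÷ 75 = 27/8 = 3.375.
cornstarch: (2 cup + 1 tbsp = 2.0625 cup) × 27/8 × 128 g/cup = 891 g
cocoa powder: 0.5 lb × 27/8 × 16 oz/lb × 28.35 g/oz ≈ 765 g
sliced almonds: 10 tbsp × 27/8 ÷ 16 tbsp/cup × 108 g/cup ≈ 228 g

cornstarch: 891 g; cocoa powder: 765 g; sliced almonds: 228 g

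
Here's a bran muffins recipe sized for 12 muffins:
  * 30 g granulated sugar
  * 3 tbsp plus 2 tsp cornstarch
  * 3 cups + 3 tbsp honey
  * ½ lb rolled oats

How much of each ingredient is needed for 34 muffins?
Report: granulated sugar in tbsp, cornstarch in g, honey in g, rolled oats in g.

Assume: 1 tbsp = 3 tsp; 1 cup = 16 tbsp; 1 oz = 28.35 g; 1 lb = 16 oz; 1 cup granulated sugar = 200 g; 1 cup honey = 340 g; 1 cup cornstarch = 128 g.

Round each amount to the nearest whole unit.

granulated sugar: 7 tbsp; cornstarch: 83 g; honey: 3071 g; rolled oats: 643 g

Scaling factor: 34/12 = 17/6.
granulated sugar: 30 g × 17/6 ÷ 200 g/cup × 16 tbsp/cup ≈ 7 tbsp
cornstarch: (3 tbsp + 2 tsp = 11/3 tbsp) × 17/6 ÷ 16 tbsp/cup × 128 g/cup ≈ 83 g
honey: (3 cup + 3 tbsp = 3.1875 cup) × 17/6 × 340 g/cup ≈ 3071 g
rolled oats: 0.5 lb × 17/6 × 16 oz/lb × 28.35 g/oz ≈ 643 g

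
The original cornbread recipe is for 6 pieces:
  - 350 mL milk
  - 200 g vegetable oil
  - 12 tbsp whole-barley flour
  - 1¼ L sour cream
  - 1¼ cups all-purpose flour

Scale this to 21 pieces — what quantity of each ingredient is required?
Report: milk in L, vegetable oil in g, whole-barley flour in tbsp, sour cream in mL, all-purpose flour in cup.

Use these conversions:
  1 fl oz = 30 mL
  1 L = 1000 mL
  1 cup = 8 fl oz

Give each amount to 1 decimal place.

Scaling factor: 21/6 = 7/2 = 3.5.
milk: 350 mL × 7/2 ÷ 1000 mL/L ≈ 1.2 L
vegetable oil: 200 g × 7/2 = 700.0 g
whole-barley flour: 12 tbsp × 7/2 = 42.0 tbsp
sour cream: 1.25 L × 7/2 × 1000 mL/L = 4375.0 mL
all-purpose flour: 1.25 cup × 7/2 ≈ 4.4 cup

milk: 1.2 L; vegetable oil: 700.0 g; whole-barley flour: 42.0 tbsp; sour cream: 4375.0 mL; all-purpose flour: 4.4 cup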